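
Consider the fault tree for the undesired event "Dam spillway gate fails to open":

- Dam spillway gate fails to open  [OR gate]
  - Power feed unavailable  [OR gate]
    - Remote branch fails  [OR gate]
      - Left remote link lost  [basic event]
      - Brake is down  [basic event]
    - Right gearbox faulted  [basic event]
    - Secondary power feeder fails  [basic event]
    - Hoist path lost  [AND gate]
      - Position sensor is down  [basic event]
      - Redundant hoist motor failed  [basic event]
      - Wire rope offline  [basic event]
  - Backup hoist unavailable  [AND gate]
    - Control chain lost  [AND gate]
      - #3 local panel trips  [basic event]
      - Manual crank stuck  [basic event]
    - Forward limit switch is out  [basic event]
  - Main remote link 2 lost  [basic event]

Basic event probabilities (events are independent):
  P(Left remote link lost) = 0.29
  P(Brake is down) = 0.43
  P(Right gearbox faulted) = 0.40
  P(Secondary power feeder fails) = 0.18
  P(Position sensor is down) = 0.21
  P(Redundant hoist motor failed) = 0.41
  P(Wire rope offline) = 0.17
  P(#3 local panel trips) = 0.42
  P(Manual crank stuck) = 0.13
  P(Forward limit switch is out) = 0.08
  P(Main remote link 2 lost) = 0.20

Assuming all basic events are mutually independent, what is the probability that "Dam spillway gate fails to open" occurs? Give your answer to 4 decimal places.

P(Remote branch fails) [OR] = 1 − (1−0.29) × (1−0.43) = 0.595300
P(Hoist path lost) [AND] = 0.21 × 0.41 × 0.17 = 0.014637
P(Power feed unavailable) [OR] = 1 − (1−0.595300) × (1−0.40) × (1−0.18) × (1−0.014637) = 0.803802
P(Control chain lost) [AND] = 0.42 × 0.13 = 0.054600
P(Backup hoist unavailable) [AND] = 0.054600 × 0.08 = 0.004368
P(Dam spillway gate fails to open) [OR] = 1 − (1−0.803802) × (1−0.004368) × (1−0.20) = 0.843727
Rounded to 4 decimal places: P(Dam spillway gate fails to open) ≈ 0.8437.

0.8437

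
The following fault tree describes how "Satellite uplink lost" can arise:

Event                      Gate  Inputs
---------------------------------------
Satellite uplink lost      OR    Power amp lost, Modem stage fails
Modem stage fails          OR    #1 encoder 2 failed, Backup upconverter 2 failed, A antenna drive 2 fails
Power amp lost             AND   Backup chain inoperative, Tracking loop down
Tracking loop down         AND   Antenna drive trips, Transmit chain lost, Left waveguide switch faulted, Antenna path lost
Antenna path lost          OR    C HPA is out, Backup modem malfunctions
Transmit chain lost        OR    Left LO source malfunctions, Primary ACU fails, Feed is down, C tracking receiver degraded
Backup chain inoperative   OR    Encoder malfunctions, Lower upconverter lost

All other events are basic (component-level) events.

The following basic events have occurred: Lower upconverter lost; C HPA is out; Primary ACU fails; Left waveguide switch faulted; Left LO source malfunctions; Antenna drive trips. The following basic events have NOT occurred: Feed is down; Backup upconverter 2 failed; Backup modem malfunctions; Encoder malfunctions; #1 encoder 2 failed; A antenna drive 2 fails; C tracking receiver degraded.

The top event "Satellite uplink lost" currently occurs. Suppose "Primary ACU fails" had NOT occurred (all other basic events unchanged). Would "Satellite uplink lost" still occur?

Yes

Counterfactual: set "Primary ACU fails" to not occurred.
Backup chain inoperative [OR]: Encoder malfunctions=not, Lower upconverter lost=occurs → at least one input occurs → occurs.
Transmit chain lost [OR]: Left LO source malfunctions=occurs, Primary ACU fails=not, Feed is down=not, C tracking receiver degraded=not → at least one input occurs → occurs.
Antenna path lost [OR]: C HPA is out=occurs, Backup modem malfunctions=not → at least one input occurs → occurs.
Tracking loop down [AND]: Antenna drive trips=occurs, Transmit chain lost=occurs, Left waveguide switch faulted=occurs, Antenna path lost=occurs → all inputs occur → occurs.
Power amp lost [AND]: Backup chain inoperative=occurs, Tracking loop down=occurs → all inputs occur → occurs.
Modem stage fails [OR]: #1 encoder 2 failed=not, Backup upconverter 2 failed=not, A antenna drive 2 fails=not → no input occurs → does not occur.
Satellite uplink lost [OR]: Power amp lost=occurs, Modem stage fails=not → at least one input occurs → occurs.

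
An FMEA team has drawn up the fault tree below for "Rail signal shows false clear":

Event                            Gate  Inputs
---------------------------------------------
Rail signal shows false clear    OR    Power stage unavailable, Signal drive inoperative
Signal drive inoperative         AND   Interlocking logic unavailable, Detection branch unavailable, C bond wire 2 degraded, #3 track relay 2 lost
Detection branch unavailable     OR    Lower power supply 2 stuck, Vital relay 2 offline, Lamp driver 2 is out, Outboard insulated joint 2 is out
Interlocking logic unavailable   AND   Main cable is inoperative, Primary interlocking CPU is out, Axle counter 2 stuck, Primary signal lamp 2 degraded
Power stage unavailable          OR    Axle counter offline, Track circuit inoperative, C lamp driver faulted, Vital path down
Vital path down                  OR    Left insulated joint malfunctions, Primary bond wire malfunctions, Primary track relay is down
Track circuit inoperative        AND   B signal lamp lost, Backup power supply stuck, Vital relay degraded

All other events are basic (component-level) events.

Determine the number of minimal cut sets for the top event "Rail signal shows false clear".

Track circuit inoperative [AND]: one cut set from each child combined → 1 × 1 × 1 = 1 cut set(s).
Vital path down [OR]: union of children's cut sets → 3 cut set(s).
Power stage unavailable [OR]: union of children's cut sets → 6 cut set(s).
Interlocking logic unavailable [AND]: one cut set from each child combined → 1 × 1 × 1 × 1 = 1 cut set(s).
Detection branch unavailable [OR]: union of children's cut sets → 4 cut set(s).
Signal drive inoperative [AND]: one cut set from each child combined → 1 × 4 × 1 × 1 = 4 cut set(s).
Rail signal shows false clear [OR]: union of children's cut sets → 10 cut set(s).
Minimal cut sets: {Axle counter offline}; {B signal lamp lost, Backup power supply stuck, Vital relay degraded}; {C lamp driver faulted}; {Left insulated joint malfunctions}; {Primary bond wire malfunctions}; {Primary track relay is down}; {#3 track relay 2 lost, Axle counter 2 stuck, C bond wire 2 degraded, Lower power supply 2 stuck, Main cable is inoperative, Primary interlocking CPU is out, Primary signal lamp 2 degraded}; {#3 track relay 2 lost, Axle counter 2 stuck, C bond wire 2 degraded, Main cable is inoperative, Primary interlocking CPU is out, Primary signal lamp 2 degraded, Vital relay 2 offline}; {#3 track relay 2 lost, Axle counter 2 stuck, C bond wire 2 degraded, Lamp driver 2 is out, Main cable is inoperative, Primary interlocking CPU is out, Primary signal lamp 2 degraded}; {#3 track relay 2 lost, Axle counter 2 stuck, C bond wire 2 degraded, Main cable is inoperative, Outboard insulated joint 2 is out, Primary interlocking CPU is out, Primary signal lamp 2 degraded}.

10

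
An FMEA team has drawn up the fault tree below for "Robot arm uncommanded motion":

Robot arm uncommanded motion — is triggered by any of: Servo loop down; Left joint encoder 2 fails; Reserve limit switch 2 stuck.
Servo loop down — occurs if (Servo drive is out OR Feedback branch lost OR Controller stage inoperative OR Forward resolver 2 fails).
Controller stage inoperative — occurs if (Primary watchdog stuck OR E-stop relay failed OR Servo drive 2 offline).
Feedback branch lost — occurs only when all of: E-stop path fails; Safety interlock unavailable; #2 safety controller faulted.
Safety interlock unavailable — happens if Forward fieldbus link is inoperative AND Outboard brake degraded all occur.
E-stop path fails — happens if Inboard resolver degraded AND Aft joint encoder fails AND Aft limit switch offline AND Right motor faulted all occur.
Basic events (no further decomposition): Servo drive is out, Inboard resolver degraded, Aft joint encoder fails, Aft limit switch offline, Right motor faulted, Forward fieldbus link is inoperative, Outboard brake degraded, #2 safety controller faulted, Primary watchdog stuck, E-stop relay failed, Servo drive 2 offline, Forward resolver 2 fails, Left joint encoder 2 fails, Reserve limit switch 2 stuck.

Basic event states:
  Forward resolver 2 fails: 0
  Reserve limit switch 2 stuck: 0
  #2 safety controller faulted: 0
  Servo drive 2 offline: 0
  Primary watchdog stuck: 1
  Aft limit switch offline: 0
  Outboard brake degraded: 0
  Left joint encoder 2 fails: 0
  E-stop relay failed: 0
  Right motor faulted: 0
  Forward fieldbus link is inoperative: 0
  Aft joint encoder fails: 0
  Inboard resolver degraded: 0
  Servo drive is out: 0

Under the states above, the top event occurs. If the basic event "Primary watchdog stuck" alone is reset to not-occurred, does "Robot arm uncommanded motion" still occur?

Counterfactual: set "Primary watchdog stuck" to not occurred.
E-stop path fails [AND]: Inboard resolver degraded=not, Aft joint encoder fails=not, Aft limit switch offline=not, Right motor faulted=not → not all inputs occur → does not occur.
Safety interlock unavailable [AND]: Forward fieldbus link is inoperative=not, Outboard brake degraded=not → not all inputs occur → does not occur.
Feedback branch lost [AND]: E-stop path fails=not, Safety interlock unavailable=not, #2 safety controller faulted=not → not all inputs occur → does not occur.
Controller stage inoperative [OR]: Primary watchdog stuck=not, E-stop relay failed=not, Servo drive 2 offline=not → no input occurs → does not occur.
Servo loop down [OR]: Servo drive is out=not, Feedback branch lost=not, Controller stage inoperative=not, Forward resolver 2 fails=not → no input occurs → does not occur.
Robot arm uncommanded motion [OR]: Servo loop down=not, Left joint encoder 2 fails=not, Reserve limit switch 2 stuck=not → no input occurs → does not occur.

No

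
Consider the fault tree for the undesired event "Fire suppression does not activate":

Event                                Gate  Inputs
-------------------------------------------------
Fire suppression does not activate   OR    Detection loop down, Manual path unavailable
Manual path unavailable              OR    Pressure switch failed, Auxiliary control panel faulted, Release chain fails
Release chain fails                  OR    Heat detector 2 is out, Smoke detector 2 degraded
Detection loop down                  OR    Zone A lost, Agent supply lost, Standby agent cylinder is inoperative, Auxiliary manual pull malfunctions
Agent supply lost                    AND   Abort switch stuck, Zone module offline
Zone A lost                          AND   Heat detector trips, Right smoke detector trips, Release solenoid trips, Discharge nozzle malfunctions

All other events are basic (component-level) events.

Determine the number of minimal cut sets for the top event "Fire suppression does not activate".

Zone A lost [AND]: one cut set from each child combined → 1 × 1 × 1 × 1 = 1 cut set(s).
Agent supply lost [AND]: one cut set from each child combined → 1 × 1 = 1 cut set(s).
Detection loop down [OR]: union of children's cut sets → 4 cut set(s).
Release chain fails [OR]: union of children's cut sets → 2 cut set(s).
Manual path unavailable [OR]: union of children's cut sets → 4 cut set(s).
Fire suppression does not activate [OR]: union of children's cut sets → 8 cut set(s).
Minimal cut sets: {Discharge nozzle malfunctions, Heat detector trips, Release solenoid trips, Right smoke detector trips}; {Abort switch stuck, Zone module offline}; {Standby agent cylinder is inoperative}; {Auxiliary manual pull malfunctions}; {Pressure switch failed}; {Auxiliary control panel faulted}; {Heat detector 2 is out}; {Smoke detector 2 degraded}.

8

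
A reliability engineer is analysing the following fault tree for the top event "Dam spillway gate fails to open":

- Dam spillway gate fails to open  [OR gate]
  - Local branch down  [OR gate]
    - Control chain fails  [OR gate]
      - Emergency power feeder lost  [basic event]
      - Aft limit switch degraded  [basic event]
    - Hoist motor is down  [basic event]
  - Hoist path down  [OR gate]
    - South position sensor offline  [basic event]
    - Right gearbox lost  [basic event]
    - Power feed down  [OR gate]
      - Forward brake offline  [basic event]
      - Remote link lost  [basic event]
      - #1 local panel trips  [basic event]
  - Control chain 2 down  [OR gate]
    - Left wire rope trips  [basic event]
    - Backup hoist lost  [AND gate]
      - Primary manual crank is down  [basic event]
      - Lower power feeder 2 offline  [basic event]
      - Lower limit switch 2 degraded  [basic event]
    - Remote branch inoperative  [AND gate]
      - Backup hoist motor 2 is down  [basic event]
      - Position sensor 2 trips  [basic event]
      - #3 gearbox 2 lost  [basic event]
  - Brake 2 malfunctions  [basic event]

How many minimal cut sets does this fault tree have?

Control chain fails [OR]: union of children's cut sets → 2 cut set(s).
Local branch down [OR]: union of children's cut sets → 3 cut set(s).
Power feed down [OR]: union of children's cut sets → 3 cut set(s).
Hoist path down [OR]: union of children's cut sets → 5 cut set(s).
Backup hoist lost [AND]: one cut set from each child combined → 1 × 1 × 1 = 1 cut set(s).
Remote branch inoperative [AND]: one cut set from each child combined → 1 × 1 × 1 = 1 cut set(s).
Control chain 2 down [OR]: union of children's cut sets → 3 cut set(s).
Dam spillway gate fails to open [OR]: union of children's cut sets → 12 cut set(s).

12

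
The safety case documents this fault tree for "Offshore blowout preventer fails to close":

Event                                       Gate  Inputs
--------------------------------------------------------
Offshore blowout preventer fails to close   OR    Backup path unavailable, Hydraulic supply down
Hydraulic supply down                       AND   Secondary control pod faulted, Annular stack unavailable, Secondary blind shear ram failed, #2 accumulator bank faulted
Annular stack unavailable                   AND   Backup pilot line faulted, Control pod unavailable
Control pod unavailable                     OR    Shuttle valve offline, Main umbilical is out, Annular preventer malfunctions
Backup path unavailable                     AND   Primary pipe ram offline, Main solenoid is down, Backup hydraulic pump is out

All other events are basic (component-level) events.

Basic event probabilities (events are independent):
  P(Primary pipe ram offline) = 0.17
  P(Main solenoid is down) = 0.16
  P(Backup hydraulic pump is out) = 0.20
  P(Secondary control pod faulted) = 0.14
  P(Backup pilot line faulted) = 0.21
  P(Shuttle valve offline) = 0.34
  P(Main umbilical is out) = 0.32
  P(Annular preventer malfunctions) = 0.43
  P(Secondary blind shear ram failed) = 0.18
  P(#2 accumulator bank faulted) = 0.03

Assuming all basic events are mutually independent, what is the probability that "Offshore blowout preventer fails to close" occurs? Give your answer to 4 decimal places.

P(Backup path unavailable) [AND] = 0.17 × 0.16 × 0.20 = 0.005440
P(Control pod unavailable) [OR] = 1 − (1−0.34) × (1−0.32) × (1−0.43) = 0.744184
P(Annular stack unavailable) [AND] = 0.21 × 0.744184 = 0.156279
P(Hydraulic supply down) [AND] = 0.14 × 0.156279 × 0.18 × 0.03 = 0.000118
P(Offshore blowout preventer fails to close) [OR] = 1 − (1−0.005440) × (1−0.000118) = 0.005557
Rounded to 4 decimal places: P(Offshore blowout preventer fails to close) ≈ 0.0056.

0.0056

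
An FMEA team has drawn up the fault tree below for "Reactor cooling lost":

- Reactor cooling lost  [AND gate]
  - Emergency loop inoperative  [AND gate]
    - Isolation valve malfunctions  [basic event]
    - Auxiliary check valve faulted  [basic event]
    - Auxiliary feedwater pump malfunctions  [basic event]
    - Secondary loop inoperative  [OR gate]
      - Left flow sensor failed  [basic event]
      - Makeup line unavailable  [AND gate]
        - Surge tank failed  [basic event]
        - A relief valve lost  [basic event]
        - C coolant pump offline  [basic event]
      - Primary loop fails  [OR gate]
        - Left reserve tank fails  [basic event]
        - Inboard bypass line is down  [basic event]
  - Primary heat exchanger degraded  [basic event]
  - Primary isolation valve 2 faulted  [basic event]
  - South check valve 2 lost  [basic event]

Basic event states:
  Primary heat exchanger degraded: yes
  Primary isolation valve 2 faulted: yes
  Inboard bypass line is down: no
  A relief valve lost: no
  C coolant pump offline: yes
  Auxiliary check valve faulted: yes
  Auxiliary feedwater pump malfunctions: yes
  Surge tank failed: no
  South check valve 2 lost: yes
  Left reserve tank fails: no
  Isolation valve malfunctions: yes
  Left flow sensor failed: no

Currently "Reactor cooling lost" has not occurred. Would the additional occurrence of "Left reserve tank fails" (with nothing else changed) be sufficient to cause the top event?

Yes

Counterfactual: set "Left reserve tank fails" to occurred.
Makeup line unavailable [AND]: Surge tank failed=not, A relief valve lost=not, C coolant pump offline=occurs → not all inputs occur → does not occur.
Primary loop fails [OR]: Left reserve tank fails=occurs, Inboard bypass line is down=not → at least one input occurs → occurs.
Secondary loop inoperative [OR]: Left flow sensor failed=not, Makeup line unavailable=not, Primary loop fails=occurs → at least one input occurs → occurs.
Emergency loop inoperative [AND]: Isolation valve malfunctions=occurs, Auxiliary check valve faulted=occurs, Auxiliary feedwater pump malfunctions=occurs, Secondary loop inoperative=occurs → all inputs occur → occurs.
Reactor cooling lost [AND]: Emergency loop inoperative=occurs, Primary heat exchanger degraded=occurs, Primary isolation valve 2 faulted=occurs, South check valve 2 lost=occurs → all inputs occur → occurs.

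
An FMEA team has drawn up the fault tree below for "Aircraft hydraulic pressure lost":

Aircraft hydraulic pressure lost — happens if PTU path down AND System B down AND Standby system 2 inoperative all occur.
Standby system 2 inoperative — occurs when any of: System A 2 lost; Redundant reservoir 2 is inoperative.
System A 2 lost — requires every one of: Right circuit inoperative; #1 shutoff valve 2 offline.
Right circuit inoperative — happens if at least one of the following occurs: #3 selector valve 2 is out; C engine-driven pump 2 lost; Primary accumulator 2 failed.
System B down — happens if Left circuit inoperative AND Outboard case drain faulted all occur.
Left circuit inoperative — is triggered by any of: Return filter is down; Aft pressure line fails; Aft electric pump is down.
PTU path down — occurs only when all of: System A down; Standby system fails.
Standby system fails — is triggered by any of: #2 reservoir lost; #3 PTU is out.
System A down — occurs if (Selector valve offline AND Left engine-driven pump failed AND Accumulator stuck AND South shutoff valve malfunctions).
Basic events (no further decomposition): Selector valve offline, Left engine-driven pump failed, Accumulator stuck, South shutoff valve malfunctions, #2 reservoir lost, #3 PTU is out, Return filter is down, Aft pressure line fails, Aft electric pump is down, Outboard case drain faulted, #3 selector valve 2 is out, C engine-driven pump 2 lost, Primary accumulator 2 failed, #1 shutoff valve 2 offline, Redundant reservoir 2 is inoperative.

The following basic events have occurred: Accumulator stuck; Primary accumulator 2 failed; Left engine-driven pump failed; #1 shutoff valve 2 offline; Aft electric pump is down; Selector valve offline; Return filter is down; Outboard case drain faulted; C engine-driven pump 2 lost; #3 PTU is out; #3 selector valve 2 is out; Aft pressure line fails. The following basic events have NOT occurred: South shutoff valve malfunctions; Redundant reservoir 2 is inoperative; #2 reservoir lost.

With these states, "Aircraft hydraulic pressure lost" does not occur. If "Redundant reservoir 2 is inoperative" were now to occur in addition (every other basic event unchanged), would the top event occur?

No

Counterfactual: set "Redundant reservoir 2 is inoperative" to occurred.
System A down [AND]: Selector valve offline=occurs, Left engine-driven pump failed=occurs, Accumulator stuck=occurs, South shutoff valve malfunctions=not → not all inputs occur → does not occur.
Standby system fails [OR]: #2 reservoir lost=not, #3 PTU is out=occurs → at least one input occurs → occurs.
PTU path down [AND]: System A down=not, Standby system fails=occurs → not all inputs occur → does not occur.
Left circuit inoperative [OR]: Return filter is down=occurs, Aft pressure line fails=occurs, Aft electric pump is down=occurs → at least one input occurs → occurs.
System B down [AND]: Left circuit inoperative=occurs, Outboard case drain faulted=occurs → all inputs occur → occurs.
Right circuit inoperative [OR]: #3 selector valve 2 is out=occurs, C engine-driven pump 2 lost=occurs, Primary accumulator 2 failed=occurs → at least one input occurs → occurs.
System A 2 lost [AND]: Right circuit inoperative=occurs, #1 shutoff valve 2 offline=occurs → all inputs occur → occurs.
Standby system 2 inoperative [OR]: System A 2 lost=occurs, Redundant reservoir 2 is inoperative=occurs → at least one input occurs → occurs.
Aircraft hydraulic pressure lost [AND]: PTU path down=not, System B down=occurs, Standby system 2 inoperative=occurs → not all inputs occur → does not occur.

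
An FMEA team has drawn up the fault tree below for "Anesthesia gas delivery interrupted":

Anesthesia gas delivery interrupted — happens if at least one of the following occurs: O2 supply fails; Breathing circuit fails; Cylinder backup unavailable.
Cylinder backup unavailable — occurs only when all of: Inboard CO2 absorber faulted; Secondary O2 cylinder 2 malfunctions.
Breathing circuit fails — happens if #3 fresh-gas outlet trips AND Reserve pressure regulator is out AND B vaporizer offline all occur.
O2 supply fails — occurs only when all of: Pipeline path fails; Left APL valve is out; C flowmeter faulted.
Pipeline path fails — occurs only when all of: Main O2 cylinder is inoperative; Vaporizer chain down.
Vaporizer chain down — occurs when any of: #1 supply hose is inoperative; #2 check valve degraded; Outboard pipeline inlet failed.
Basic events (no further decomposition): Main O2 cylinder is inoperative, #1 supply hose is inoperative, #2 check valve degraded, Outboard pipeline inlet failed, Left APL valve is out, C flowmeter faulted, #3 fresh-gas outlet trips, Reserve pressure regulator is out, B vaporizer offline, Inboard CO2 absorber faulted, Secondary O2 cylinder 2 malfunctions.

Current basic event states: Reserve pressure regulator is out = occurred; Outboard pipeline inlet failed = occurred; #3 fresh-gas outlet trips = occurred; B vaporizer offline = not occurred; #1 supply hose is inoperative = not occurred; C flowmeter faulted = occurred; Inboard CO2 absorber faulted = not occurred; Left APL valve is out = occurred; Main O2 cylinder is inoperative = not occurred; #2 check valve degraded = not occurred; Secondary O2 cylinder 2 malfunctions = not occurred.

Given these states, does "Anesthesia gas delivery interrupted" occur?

No

Vaporizer chain down [OR]: #1 supply hose is inoperative=not, #2 check valve degraded=not, Outboard pipeline inlet failed=occurs → at least one input occurs → occurs.
Pipeline path fails [AND]: Main O2 cylinder is inoperative=not, Vaporizer chain down=occurs → not all inputs occur → does not occur.
O2 supply fails [AND]: Pipeline path fails=not, Left APL valve is out=occurs, C flowmeter faulted=occurs → not all inputs occur → does not occur.
Breathing circuit fails [AND]: #3 fresh-gas outlet trips=occurs, Reserve pressure regulator is out=occurs, B vaporizer offline=not → not all inputs occur → does not occur.
Cylinder backup unavailable [AND]: Inboard CO2 absorber faulted=not, Secondary O2 cylinder 2 malfunctions=not → not all inputs occur → does not occur.
Anesthesia gas delivery interrupted [OR]: O2 supply fails=not, Breathing circuit fails=not, Cylinder backup unavailable=not → no input occurs → does not occur.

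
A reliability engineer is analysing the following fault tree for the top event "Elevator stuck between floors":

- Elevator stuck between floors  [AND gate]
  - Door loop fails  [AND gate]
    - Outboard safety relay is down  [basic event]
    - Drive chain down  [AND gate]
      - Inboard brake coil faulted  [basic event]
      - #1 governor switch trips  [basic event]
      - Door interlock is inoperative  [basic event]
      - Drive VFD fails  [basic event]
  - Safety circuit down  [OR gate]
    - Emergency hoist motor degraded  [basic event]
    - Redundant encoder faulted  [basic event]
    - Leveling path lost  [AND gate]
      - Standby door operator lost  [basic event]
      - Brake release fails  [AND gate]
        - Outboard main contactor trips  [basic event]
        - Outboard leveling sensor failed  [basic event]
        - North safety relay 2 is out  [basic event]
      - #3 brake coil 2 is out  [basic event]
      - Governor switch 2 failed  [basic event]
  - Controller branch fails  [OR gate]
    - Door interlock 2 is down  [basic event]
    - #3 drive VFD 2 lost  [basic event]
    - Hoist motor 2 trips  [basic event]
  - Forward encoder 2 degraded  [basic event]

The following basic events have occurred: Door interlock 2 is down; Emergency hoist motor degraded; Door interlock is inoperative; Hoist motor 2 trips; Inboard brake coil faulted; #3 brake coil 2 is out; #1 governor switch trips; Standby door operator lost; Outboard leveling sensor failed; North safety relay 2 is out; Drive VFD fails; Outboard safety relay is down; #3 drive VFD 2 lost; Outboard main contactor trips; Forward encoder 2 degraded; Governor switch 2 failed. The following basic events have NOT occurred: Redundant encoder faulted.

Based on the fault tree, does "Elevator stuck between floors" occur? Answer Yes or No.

Drive chain down [AND]: Inboard brake coil faulted=occurs, #1 governor switch trips=occurs, Door interlock is inoperative=occurs, Drive VFD fails=occurs → all inputs occur → occurs.
Door loop fails [AND]: Outboard safety relay is down=occurs, Drive chain down=occurs → all inputs occur → occurs.
Brake release fails [AND]: Outboard main contactor trips=occurs, Outboard leveling sensor failed=occurs, North safety relay 2 is out=occurs → all inputs occur → occurs.
Leveling path lost [AND]: Standby door operator lost=occurs, Brake release fails=occurs, #3 brake coil 2 is out=occurs, Governor switch 2 failed=occurs → all inputs occur → occurs.
Safety circuit down [OR]: Emergency hoist motor degraded=occurs, Redundant encoder faulted=not, Leveling path lost=occurs → at least one input occurs → occurs.
Controller branch fails [OR]: Door interlock 2 is down=occurs, #3 drive VFD 2 lost=occurs, Hoist motor 2 trips=occurs → at least one input occurs → occurs.
Elevator stuck between floors [AND]: Door loop fails=occurs, Safety circuit down=occurs, Controller branch fails=occurs, Forward encoder 2 degraded=occurs → all inputs occur → occurs.

Yes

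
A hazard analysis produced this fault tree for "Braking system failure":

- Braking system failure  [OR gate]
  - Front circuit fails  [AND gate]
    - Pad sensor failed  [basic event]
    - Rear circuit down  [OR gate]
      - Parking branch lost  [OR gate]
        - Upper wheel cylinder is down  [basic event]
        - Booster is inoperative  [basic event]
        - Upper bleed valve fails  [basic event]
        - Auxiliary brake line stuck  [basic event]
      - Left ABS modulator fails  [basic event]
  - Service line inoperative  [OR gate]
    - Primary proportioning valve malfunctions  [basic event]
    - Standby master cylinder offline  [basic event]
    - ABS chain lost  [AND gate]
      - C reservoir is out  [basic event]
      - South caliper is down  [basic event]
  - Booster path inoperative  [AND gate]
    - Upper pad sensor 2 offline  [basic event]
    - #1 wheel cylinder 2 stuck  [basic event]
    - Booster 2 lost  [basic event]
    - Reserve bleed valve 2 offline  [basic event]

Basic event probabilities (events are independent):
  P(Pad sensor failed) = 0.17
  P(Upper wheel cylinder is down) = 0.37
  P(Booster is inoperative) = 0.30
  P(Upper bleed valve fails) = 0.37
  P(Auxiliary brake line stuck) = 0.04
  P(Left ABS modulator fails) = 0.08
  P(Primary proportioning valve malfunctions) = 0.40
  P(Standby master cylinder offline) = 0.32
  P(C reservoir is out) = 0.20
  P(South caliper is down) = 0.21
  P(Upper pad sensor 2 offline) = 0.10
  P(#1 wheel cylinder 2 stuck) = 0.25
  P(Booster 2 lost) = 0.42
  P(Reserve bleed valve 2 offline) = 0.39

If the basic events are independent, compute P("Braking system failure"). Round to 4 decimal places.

0.6607

P(Parking branch lost) [OR] = 1 − (1−0.37) × (1−0.30) × (1−0.37) × (1−0.04) = 0.733283
P(Rear circuit down) [OR] = 1 − (1−0.733283) × (1−0.08) = 0.754620
P(Front circuit fails) [AND] = 0.17 × 0.754620 = 0.128285
P(ABS chain lost) [AND] = 0.20 × 0.21 = 0.042000
P(Service line inoperative) [OR] = 1 − (1−0.40) × (1−0.32) × (1−0.042000) = 0.609136
P(Booster path inoperative) [AND] = 0.10 × 0.25 × 0.42 × 0.39 = 0.004095
P(Braking system failure) [OR] = 1 − (1−0.128285) × (1−0.609136) × (1−0.004095) = 0.660673
Rounded to 4 decimal places: P(Braking system failure) ≈ 0.6607.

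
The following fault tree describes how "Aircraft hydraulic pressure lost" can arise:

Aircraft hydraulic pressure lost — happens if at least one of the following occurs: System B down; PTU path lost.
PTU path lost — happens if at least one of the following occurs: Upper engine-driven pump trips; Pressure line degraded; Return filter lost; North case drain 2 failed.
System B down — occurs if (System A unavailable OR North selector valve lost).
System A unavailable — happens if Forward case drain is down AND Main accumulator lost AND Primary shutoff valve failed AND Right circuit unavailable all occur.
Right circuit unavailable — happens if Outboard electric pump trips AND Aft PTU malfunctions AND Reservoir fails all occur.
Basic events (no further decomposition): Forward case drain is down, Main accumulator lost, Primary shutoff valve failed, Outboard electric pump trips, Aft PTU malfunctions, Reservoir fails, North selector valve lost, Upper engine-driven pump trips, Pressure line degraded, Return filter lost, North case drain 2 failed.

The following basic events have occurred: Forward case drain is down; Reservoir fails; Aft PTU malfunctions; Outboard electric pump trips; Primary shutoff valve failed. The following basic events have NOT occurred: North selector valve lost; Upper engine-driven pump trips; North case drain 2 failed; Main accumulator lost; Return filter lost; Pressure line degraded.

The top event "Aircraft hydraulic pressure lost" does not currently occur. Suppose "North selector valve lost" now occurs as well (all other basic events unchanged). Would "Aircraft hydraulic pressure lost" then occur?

Counterfactual: set "North selector valve lost" to occurred.
Right circuit unavailable [AND]: Outboard electric pump trips=occurs, Aft PTU malfunctions=occurs, Reservoir fails=occurs → all inputs occur → occurs.
System A unavailable [AND]: Forward case drain is down=occurs, Main accumulator lost=not, Primary shutoff valve failed=occurs, Right circuit unavailable=occurs → not all inputs occur → does not occur.
System B down [OR]: System A unavailable=not, North selector valve lost=occurs → at least one input occurs → occurs.
PTU path lost [OR]: Upper engine-driven pump trips=not, Pressure line degraded=not, Return filter lost=not, North case drain 2 failed=not → no input occurs → does not occur.
Aircraft hydraulic pressure lost [OR]: System B down=occurs, PTU path lost=not → at least one input occurs → occurs.

Yes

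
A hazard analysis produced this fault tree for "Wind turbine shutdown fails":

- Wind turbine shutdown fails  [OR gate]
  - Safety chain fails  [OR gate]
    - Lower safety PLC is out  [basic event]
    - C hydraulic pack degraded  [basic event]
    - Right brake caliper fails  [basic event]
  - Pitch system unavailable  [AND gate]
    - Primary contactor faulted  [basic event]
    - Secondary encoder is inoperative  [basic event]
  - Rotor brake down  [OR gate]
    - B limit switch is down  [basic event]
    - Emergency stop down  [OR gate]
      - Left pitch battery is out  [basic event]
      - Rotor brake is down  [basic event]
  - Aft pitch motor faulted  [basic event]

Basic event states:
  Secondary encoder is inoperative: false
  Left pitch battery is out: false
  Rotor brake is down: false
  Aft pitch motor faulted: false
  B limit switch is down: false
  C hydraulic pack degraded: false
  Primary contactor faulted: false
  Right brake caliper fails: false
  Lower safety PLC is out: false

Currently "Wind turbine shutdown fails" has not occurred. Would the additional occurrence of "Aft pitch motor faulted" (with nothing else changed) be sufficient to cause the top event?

Counterfactual: set "Aft pitch motor faulted" to occurred.
Safety chain fails [OR]: Lower safety PLC is out=not, C hydraulic pack degraded=not, Right brake caliper fails=not → no input occurs → does not occur.
Pitch system unavailable [AND]: Primary contactor faulted=not, Secondary encoder is inoperative=not → not all inputs occur → does not occur.
Emergency stop down [OR]: Left pitch battery is out=not, Rotor brake is down=not → no input occurs → does not occur.
Rotor brake down [OR]: B limit switch is down=not, Emergency stop down=not → no input occurs → does not occur.
Wind turbine shutdown fails [OR]: Safety chain fails=not, Pitch system unavailable=not, Rotor brake down=not, Aft pitch motor faulted=occurs → at least one input occurs → occurs.

Yes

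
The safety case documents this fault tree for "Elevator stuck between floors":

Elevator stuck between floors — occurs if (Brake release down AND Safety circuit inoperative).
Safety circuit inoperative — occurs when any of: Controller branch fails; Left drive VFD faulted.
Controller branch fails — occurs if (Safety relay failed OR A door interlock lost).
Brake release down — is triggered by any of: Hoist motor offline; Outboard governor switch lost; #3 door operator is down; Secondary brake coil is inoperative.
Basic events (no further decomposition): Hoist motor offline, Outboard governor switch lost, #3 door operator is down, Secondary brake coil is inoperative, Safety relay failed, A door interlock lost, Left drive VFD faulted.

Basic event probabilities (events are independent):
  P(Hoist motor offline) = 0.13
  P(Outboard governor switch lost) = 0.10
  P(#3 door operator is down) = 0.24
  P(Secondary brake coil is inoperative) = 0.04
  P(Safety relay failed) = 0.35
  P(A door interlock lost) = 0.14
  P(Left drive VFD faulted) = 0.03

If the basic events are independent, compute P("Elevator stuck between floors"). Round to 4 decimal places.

P(Brake release down) [OR] = 1 − (1−0.13) × (1−0.10) × (1−0.24) × (1−0.04) = 0.428723
P(Controller branch fails) [OR] = 1 − (1−0.35) × (1−0.14) = 0.441000
P(Safety circuit inoperative) [OR] = 1 − (1−0.441000) × (1−0.03) = 0.457770
P(Elevator stuck between floors) [AND] = 0.428723 × 0.457770 = 0.196257
Rounded to 4 decimal places: P(Elevator stuck between floors) ≈ 0.1963.

0.1963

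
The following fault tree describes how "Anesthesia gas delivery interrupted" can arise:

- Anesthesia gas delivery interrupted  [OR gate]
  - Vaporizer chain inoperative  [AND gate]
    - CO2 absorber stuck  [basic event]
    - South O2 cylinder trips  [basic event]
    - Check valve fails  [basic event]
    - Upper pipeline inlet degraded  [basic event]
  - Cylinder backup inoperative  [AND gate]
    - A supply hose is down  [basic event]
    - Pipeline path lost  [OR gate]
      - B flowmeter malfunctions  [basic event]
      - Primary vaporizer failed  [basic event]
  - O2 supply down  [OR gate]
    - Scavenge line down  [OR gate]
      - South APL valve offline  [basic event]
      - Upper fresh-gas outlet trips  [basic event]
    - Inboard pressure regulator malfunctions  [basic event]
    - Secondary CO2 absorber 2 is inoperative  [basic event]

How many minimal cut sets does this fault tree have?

7

Vaporizer chain inoperative [AND]: one cut set from each child combined → 1 × 1 × 1 × 1 = 1 cut set(s).
Pipeline path lost [OR]: union of children's cut sets → 2 cut set(s).
Cylinder backup inoperative [AND]: one cut set from each child combined → 1 × 2 = 2 cut set(s).
Scavenge line down [OR]: union of children's cut sets → 2 cut set(s).
O2 supply down [OR]: union of children's cut sets → 4 cut set(s).
Anesthesia gas delivery interrupted [OR]: union of children's cut sets → 7 cut set(s).
Minimal cut sets: {CO2 absorber stuck, Check valve fails, South O2 cylinder trips, Upper pipeline inlet degraded}; {A supply hose is down, B flowmeter malfunctions}; {A supply hose is down, Primary vaporizer failed}; {South APL valve offline}; {Upper fresh-gas outlet trips}; {Inboard pressure regulator malfunctions}; {Secondary CO2 absorber 2 is inoperative}.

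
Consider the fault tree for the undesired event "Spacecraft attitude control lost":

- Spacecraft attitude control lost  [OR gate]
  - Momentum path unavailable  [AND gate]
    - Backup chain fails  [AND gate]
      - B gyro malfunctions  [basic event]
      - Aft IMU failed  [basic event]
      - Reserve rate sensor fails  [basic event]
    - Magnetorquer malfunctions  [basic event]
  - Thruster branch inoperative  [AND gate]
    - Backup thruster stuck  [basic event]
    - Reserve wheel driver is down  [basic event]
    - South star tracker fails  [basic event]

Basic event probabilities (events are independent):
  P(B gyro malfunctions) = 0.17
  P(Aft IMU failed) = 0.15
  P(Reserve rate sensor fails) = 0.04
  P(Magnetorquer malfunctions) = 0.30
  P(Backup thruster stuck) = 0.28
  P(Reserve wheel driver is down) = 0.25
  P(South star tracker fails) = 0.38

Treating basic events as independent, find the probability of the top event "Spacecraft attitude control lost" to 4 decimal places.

0.0269

P(Backup chain fails) [AND] = 0.17 × 0.15 × 0.04 = 0.001020
P(Momentum path unavailable) [AND] = 0.001020 × 0.30 = 0.000306
P(Thruster branch inoperative) [AND] = 0.28 × 0.25 × 0.38 = 0.026600
P(Spacecraft attitude control lost) [OR] = 1 − (1−0.000306) × (1−0.026600) = 0.026898
Rounded to 4 decimal places: P(Spacecraft attitude control lost) ≈ 0.0269.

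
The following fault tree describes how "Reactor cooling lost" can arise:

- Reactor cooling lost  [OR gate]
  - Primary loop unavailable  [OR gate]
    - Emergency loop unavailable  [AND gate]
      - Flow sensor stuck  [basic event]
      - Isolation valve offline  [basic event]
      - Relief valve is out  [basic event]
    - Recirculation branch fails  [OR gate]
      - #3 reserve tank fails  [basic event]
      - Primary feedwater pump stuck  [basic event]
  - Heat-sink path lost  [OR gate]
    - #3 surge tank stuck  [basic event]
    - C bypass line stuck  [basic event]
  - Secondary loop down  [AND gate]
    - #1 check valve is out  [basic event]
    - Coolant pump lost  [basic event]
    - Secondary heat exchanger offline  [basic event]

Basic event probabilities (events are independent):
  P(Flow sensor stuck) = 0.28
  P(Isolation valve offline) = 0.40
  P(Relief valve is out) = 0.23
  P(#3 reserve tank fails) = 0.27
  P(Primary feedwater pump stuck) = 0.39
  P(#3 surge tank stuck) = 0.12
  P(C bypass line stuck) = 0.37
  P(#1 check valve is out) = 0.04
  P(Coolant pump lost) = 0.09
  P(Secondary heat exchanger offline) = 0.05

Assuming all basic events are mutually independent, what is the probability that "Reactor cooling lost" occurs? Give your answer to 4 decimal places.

0.7595

P(Emergency loop unavailable) [AND] = 0.28 × 0.40 × 0.23 = 0.025760
P(Recirculation branch fails) [OR] = 1 − (1−0.27) × (1−0.39) = 0.554700
P(Primary loop unavailable) [OR] = 1 − (1−0.025760) × (1−0.554700) = 0.566171
P(Heat-sink path lost) [OR] = 1 − (1−0.12) × (1−0.37) = 0.445600
P(Secondary loop down) [AND] = 0.04 × 0.09 × 0.05 = 0.000180
P(Reactor cooling lost) [OR] = 1 − (1−0.566171) × (1−0.445600) × (1−0.000180) = 0.759528
Rounded to 4 decimal places: P(Reactor cooling lost) ≈ 0.7595.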